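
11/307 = 11/307 = 0.04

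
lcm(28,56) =56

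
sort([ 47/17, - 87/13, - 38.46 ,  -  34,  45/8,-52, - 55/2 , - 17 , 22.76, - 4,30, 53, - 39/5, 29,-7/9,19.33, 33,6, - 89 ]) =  [ - 89, - 52, - 38.46, - 34, - 55/2 , - 17, - 39/5, - 87/13,- 4, - 7/9,47/17,45/8, 6,19.33, 22.76,29, 30 , 33, 53]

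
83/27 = 3 + 2/27 = 3.07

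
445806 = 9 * 49534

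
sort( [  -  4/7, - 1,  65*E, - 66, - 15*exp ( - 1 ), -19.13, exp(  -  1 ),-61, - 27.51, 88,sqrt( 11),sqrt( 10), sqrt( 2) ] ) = [ -66, - 61, - 27.51, - 19.13, - 15*exp( - 1),-1, - 4/7, exp( - 1), sqrt( 2 ), sqrt(10),  sqrt(11), 88,65*E]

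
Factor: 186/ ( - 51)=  - 62/17 = -2^1*17^ (- 1)* 31^1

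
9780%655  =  610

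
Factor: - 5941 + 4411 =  - 2^1*3^2*5^1*17^1=- 1530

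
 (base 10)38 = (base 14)2A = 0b100110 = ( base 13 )2C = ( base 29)19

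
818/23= 818/23 = 35.57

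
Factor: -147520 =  - 2^6*5^1*461^1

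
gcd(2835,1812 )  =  3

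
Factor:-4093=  - 4093^1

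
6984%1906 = 1266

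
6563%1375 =1063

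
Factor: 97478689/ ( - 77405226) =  - 2^( - 1)*3^(-1 )*7^2* 11^2*41^1*  113^( - 1)*401^1 * 114167^ ( - 1)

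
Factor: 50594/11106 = 3^( - 2 )*41^1  =  41/9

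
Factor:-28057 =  - 28057^1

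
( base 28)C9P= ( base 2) 10010111010101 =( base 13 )4540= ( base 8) 22725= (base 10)9685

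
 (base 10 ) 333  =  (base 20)gd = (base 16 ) 14D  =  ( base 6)1313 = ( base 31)AN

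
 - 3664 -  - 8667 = 5003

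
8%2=0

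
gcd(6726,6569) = 1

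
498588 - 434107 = 64481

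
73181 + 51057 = 124238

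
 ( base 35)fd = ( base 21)14D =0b1000011010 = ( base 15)25D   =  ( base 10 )538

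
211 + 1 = 212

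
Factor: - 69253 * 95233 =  - 6595170949 = - 23^1 * 3011^1*95233^1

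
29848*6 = 179088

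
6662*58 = 386396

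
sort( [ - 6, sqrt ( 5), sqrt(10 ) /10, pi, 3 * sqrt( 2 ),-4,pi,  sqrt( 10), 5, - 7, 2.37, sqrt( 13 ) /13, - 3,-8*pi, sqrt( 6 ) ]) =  [ - 8*pi, - 7, - 6,  -  4,  -  3, sqrt( 13 ) /13, sqrt(10) /10,sqrt(5),2.37,sqrt ( 6),  pi, pi,sqrt( 10),3*sqrt(2), 5] 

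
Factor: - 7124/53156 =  -13/97 = - 13^1*97^( -1 ) 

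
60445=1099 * 55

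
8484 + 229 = 8713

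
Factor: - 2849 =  - 7^1 * 11^1 * 37^1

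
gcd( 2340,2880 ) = 180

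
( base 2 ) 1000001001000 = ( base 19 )ba7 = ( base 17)e73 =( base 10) 4168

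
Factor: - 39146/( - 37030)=37/35 =5^( - 1)*7^ ( - 1)*37^1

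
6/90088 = 3/45044=0.00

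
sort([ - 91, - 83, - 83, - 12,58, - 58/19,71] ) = [ - 91,-83,- 83,-12,-58/19,58,71] 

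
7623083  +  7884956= 15508039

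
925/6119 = 925/6119 = 0.15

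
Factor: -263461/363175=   -  5^(-2 )*11^1*43^1*73^ ( - 1)*199^( - 1)*557^1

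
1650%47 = 5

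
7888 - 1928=5960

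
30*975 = 29250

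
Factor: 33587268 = 2^2*3^1*11^1*13^1 * 23^2*37^1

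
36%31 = 5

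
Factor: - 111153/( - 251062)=201/454 = 2^( - 1)*3^1*67^1*227^( - 1)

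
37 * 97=3589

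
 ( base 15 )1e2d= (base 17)15C6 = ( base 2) 1100110101000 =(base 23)C9D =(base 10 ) 6568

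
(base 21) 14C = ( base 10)537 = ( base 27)JO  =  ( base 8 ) 1031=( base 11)449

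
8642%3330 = 1982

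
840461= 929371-88910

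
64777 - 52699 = 12078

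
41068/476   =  10267/119  =  86.28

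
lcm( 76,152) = 152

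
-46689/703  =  -46689/703 = -  66.41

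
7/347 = 7/347 = 0.02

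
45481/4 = 11370 + 1/4 = 11370.25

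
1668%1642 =26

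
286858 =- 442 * ( - 649)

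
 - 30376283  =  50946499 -81322782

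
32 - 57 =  - 25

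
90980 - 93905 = - 2925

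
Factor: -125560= - 2^3*5^1*43^1*73^1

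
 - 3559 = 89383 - 92942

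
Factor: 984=2^3*3^1 * 41^1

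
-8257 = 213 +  - 8470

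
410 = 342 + 68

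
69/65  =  1 + 4/65 = 1.06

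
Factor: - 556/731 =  - 2^2  *  17^( - 1 )*43^( - 1) * 139^1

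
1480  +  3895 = 5375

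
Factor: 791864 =2^3*31^2*103^1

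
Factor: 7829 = 7829^1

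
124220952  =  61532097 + 62688855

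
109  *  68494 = 7465846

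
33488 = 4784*7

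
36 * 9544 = 343584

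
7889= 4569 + 3320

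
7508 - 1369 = 6139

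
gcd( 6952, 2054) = 158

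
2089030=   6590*317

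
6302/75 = 84 + 2/75 = 84.03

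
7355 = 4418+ 2937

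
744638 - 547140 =197498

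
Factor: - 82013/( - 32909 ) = 32909^ (-1)*82013^1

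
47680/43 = 47680/43 = 1108.84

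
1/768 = 1/768= 0.00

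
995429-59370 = 936059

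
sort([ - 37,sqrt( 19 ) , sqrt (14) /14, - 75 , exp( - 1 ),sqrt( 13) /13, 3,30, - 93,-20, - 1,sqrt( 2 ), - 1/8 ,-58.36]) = [-93,  -  75, - 58.36, - 37, - 20, - 1,-1/8,sqrt(14) /14,sqrt (13 ) /13, exp( - 1),sqrt ( 2),3, sqrt( 19 ),30 ] 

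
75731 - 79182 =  - 3451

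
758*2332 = 1767656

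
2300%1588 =712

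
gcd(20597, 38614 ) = 43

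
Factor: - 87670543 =-4903^1*17881^1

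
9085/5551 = 9085/5551 = 1.64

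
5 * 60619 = 303095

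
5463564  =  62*88122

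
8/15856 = 1/1982 = 0.00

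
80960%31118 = 18724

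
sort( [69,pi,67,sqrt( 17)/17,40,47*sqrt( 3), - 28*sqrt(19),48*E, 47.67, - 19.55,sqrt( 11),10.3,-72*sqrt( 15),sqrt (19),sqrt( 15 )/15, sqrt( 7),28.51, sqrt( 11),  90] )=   [-72 *sqrt( 15),-28*sqrt ( 19), - 19.55, sqrt( 17)/17, sqrt( 15)/15, sqrt( 7 ),pi, sqrt ( 11 ), sqrt( 11), sqrt(19),10.3,28.51,40, 47.67,67,69,47*sqrt ( 3),90, 48*E]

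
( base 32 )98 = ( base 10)296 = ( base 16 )128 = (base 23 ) ck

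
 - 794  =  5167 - 5961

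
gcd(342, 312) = 6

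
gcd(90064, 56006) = 2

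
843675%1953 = 1932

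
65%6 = 5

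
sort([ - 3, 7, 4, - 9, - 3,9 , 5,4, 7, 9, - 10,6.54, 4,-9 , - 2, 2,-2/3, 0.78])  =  [ - 10 , - 9, - 9, - 3,-3, - 2 , - 2/3, 0.78 , 2 , 4,4,4,5,  6.54,7,7,  9,9 ] 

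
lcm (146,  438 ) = 438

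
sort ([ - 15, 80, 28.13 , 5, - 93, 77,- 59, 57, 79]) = [ - 93, - 59, -15, 5, 28.13, 57, 77, 79, 80]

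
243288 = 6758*36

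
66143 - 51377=14766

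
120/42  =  20/7 =2.86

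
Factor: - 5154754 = - 2^1*11^1*43^1 * 5449^1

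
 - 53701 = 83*( - 647 ) 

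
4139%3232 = 907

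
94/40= 47/20 = 2.35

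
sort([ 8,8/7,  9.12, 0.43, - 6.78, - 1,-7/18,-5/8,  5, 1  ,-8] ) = [ - 8, - 6.78,-1, - 5/8, - 7/18,0.43, 1, 8/7,  5, 8,9.12]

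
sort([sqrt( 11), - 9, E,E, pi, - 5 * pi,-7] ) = [ - 5*pi, -9, - 7,E,E,pi, sqrt(11)]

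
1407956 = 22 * 63998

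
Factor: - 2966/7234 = -1483/3617 = - 1483^1 * 3617^( - 1 )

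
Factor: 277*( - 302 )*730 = -61067420 = - 2^2* 5^1 *73^1*151^1*277^1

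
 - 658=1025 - 1683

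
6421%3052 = 317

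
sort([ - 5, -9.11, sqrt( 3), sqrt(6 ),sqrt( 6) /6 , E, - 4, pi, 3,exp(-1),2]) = [ - 9.11, - 5, - 4,exp( - 1 ), sqrt ( 6) /6, sqrt( 3), 2,sqrt(6),  E, 3, pi ]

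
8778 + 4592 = 13370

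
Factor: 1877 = 1877^1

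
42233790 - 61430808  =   - 19197018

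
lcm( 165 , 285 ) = 3135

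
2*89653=179306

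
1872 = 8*234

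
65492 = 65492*1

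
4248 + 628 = 4876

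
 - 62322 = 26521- 88843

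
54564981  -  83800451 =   -  29235470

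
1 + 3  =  4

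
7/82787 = 7/82787  =  0.00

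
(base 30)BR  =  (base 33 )ar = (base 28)CL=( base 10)357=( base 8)545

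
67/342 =67/342 = 0.20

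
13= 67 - 54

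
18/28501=18/28501 =0.00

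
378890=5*75778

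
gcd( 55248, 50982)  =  6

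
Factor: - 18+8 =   -  2^1*5^1 = -10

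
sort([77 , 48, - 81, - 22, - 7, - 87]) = [ - 87,-81, - 22, -7, 48, 77]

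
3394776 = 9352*363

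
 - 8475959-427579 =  - 8903538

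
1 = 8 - 7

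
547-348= 199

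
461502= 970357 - 508855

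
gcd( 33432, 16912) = 56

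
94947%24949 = 20100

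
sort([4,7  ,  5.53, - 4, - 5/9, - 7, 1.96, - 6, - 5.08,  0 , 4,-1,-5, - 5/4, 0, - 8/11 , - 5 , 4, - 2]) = [ - 7 , - 6, - 5.08,-5, - 5, - 4 , - 2, -5/4  , - 1,  -  8/11, - 5/9, 0 , 0,1.96, 4 , 4,  4, 5.53, 7 ] 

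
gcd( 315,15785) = 35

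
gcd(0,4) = 4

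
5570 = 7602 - 2032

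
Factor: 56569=56569^1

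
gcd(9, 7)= 1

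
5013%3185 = 1828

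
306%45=36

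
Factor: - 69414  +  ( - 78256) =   -  2^1*5^1*14767^1 = - 147670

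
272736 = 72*3788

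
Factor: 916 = 2^2*229^1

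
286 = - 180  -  - 466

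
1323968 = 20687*64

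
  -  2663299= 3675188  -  6338487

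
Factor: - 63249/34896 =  - 29/16 = - 2^(-4 )*29^1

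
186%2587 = 186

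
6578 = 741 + 5837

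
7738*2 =15476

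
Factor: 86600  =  2^3*5^2 * 433^1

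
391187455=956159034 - 564971579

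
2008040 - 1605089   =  402951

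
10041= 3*3347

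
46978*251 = 11791478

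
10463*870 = 9102810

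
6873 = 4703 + 2170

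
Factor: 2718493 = 2718493^1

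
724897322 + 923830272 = 1648727594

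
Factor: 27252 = 2^2*3^2* 757^1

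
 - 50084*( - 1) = 50084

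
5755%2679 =397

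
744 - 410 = 334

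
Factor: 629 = 17^1*37^1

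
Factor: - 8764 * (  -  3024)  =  26502336 = 2^6*3^3*7^2*313^1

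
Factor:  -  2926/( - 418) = 7  =  7^1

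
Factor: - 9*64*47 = - 2^6*3^2*47^1 = -  27072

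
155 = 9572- 9417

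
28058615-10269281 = 17789334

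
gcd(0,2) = 2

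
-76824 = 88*( - 873)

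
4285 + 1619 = 5904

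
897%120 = 57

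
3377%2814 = 563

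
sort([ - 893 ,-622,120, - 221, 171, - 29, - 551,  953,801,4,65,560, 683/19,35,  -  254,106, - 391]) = [- 893, - 622, - 551,- 391, - 254, - 221 ,-29,  4, 35,683/19,65, 106, 120 , 171,560,801,  953 ] 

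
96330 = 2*48165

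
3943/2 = 1971+1/2 = 1971.50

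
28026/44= 636 +21/22=636.95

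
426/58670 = 213/29335= 0.01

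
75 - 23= 52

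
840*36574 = 30722160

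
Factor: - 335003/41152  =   - 521/64 = - 2^(-6)*521^1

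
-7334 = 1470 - 8804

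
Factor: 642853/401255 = 5^( - 1) * 80251^( - 1)*642853^1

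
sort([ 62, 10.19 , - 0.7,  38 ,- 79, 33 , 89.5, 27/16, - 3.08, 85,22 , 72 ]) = [-79, - 3.08 , - 0.7,  27/16,10.19 , 22, 33, 38,62, 72,85,89.5]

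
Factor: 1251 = 3^2*139^1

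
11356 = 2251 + 9105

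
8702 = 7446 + 1256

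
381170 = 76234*5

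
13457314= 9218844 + 4238470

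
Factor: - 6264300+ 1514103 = - 3^1*89^1*17791^1 = - 4750197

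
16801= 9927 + 6874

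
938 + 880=1818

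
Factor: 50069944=2^3*727^1*8609^1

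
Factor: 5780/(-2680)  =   - 289/134 = -2^( - 1 )  *  17^2*67^( - 1 )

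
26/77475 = 26/77475  =  0.00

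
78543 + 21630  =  100173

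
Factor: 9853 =59^1*167^1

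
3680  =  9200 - 5520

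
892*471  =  420132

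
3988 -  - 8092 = 12080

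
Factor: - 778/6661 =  -2^1*389^1*6661^ (- 1)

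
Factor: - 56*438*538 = -2^5 * 3^1*7^1*73^1*269^1 = -  13196064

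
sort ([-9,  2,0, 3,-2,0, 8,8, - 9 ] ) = [-9, - 9,-2, 0, 0, 2, 3, 8,8 ]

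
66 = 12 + 54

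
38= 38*1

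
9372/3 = 3124 =3124.00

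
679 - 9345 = -8666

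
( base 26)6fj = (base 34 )3TB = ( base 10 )4465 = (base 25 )73f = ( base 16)1171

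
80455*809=65088095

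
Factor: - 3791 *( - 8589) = 32560899 = 3^1*7^1*17^1*223^1 * 409^1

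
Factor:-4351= -19^1*229^1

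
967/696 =1+271/696 = 1.39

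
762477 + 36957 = 799434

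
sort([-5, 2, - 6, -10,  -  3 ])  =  [-10,-6,-5, - 3, 2]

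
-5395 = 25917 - 31312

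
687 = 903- 216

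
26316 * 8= 210528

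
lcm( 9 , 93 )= 279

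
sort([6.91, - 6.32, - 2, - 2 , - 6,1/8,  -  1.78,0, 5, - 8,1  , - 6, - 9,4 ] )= [ - 9,-8,-6.32, - 6,-6, - 2, - 2, - 1.78,  0,1/8, 1,4 , 5 , 6.91]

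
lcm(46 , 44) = 1012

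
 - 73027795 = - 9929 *7355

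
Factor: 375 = 3^1*5^3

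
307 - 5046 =-4739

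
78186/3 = 26062 = 26062.00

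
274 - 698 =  - 424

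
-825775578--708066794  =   - 117708784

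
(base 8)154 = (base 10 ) 108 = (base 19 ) 5d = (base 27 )40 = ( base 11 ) 99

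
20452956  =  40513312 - 20060356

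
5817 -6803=-986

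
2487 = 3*829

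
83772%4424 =4140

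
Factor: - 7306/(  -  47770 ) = 13/85= 5^( -1)*13^1*17^(  -  1)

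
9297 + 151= 9448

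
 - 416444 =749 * (-556) 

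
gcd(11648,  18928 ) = 1456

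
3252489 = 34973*93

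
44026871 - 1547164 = 42479707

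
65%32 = 1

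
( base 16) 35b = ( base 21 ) 1JJ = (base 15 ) 3C4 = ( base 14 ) 455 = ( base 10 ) 859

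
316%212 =104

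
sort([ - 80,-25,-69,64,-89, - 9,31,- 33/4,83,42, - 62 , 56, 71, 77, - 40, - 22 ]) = [ - 89, - 80,-69,-62, - 40  , - 25, - 22,-9, - 33/4,31,42, 56,64 , 71,77, 83 ]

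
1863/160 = 1863/160 = 11.64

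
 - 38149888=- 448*85156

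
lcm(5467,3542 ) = 251482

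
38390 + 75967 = 114357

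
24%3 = 0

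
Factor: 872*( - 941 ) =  - 820552= - 2^3*109^1*941^1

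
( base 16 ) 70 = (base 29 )3P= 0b1110000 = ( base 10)112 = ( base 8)160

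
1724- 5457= -3733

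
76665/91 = 842  +  43/91 = 842.47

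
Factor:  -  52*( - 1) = 52=2^2*13^1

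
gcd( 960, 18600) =120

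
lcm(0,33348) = 0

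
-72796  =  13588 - 86384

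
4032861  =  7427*543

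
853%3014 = 853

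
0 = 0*777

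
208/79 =208/79 = 2.63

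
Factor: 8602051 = 17^1*107^1*4729^1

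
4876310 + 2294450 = 7170760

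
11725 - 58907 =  - 47182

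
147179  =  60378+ 86801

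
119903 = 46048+73855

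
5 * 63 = 315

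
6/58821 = 2/19607 = 0.00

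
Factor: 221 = 13^1 * 17^1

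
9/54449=9/54449 = 0.00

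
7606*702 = 5339412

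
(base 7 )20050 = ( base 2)1001011100101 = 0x12e5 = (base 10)4837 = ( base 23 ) 937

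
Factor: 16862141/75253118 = 2^(  -  1 )*17^(-1 )*59^1 * 181^1 * 1579^1 * 2213327^(  -  1)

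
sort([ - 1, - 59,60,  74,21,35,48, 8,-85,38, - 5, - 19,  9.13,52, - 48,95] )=[-85 , - 59, - 48, - 19, - 5, - 1, 8 , 9.13,  21,35, 38,48, 52,60,  74,  95]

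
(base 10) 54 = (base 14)3C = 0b110110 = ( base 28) 1Q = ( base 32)1M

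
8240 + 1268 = 9508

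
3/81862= 3/81862 = 0.00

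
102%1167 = 102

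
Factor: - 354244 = -2^2*11^1*83^1*97^1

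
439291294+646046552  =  1085337846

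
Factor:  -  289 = -17^2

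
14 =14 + 0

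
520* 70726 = 36777520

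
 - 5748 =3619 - 9367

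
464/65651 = 464/65651 = 0.01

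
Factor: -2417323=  - 23^1*227^1*463^1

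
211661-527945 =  - 316284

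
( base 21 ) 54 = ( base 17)67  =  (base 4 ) 1231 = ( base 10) 109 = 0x6d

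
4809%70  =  49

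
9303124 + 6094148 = 15397272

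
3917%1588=741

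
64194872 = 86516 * 742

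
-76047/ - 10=7604 + 7/10 = 7604.70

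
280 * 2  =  560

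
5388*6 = 32328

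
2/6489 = 2/6489 = 0.00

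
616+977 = 1593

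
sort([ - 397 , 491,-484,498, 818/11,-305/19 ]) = [ - 484, - 397, - 305/19,818/11, 491, 498 ]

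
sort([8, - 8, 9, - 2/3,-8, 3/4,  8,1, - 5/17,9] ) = [ - 8, - 8, - 2/3, - 5/17 , 3/4 , 1,  8,8, 9, 9 ]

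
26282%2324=718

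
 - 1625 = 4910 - 6535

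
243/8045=243/8045 = 0.03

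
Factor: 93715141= 13^1*1699^1*4243^1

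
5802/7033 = 5802/7033 = 0.82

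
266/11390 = 133/5695 = 0.02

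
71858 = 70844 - -1014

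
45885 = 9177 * 5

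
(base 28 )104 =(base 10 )788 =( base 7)2204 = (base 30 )q8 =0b1100010100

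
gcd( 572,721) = 1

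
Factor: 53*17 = 17^1*53^1 = 901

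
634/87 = 7+25/87 = 7.29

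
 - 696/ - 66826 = 348/33413 = 0.01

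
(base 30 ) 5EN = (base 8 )11517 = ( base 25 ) 7mi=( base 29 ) 5PD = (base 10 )4943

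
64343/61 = 1054 + 49/61 = 1054.80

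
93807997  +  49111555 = 142919552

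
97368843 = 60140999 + 37227844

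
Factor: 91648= 2^9*179^1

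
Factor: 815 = 5^1*163^1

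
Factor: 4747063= 17^1 *37^1*7547^1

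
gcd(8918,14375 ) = 1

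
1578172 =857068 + 721104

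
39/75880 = 39/75880 = 0.00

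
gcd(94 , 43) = 1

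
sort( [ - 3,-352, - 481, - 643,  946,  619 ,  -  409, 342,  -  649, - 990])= [-990, - 649, - 643, - 481,- 409, - 352, - 3, 342,  619, 946]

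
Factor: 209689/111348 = 2^( - 2)*3^( - 3)*277^1*757^1*1031^( - 1) 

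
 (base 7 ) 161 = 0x5C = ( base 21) 48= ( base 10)92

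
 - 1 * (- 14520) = 14520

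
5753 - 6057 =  -304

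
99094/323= 99094/323= 306.79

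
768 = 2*384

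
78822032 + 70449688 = 149271720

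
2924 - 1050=1874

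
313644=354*886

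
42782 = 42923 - 141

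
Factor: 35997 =3^1 * 13^2*71^1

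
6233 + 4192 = 10425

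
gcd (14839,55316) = 1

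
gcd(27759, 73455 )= 3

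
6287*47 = 295489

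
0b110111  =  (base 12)47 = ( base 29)1q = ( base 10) 55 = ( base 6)131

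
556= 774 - 218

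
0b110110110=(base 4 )12312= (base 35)ci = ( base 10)438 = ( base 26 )gm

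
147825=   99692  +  48133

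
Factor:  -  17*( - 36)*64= 39168 = 2^8*3^2*17^1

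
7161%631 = 220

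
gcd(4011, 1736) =7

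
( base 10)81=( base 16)51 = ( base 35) 2b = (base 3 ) 10000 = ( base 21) 3I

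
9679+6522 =16201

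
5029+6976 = 12005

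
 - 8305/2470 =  - 4 + 315/494 = - 3.36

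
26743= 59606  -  32863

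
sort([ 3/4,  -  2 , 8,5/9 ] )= [ - 2,5/9,3/4,  8]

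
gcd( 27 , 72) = 9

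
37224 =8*4653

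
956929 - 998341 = - 41412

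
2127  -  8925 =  - 6798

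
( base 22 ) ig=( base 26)FM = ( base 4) 12130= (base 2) 110011100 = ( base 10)412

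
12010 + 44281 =56291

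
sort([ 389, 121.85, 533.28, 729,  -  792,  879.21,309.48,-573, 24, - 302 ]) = [ - 792, - 573 , - 302,24, 121.85, 309.48 , 389, 533.28,729, 879.21]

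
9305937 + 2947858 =12253795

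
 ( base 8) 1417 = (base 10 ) 783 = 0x30F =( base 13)483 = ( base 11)652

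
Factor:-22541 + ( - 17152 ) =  - 39693 = - 3^1*101^1*131^1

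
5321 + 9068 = 14389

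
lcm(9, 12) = 36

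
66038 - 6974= 59064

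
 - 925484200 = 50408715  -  975892915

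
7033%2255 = 268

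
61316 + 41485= 102801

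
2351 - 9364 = -7013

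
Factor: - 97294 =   -  2^1*48647^1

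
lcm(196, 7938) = 15876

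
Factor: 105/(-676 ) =  -  2^(-2 ) * 3^1*5^1*7^1*13^( - 2 ) 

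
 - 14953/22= - 14953/22 = - 679.68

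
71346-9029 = 62317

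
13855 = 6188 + 7667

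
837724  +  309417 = 1147141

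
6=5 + 1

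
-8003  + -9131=-17134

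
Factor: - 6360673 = - 11^1*23^1 * 31^1*811^1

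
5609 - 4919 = 690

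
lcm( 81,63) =567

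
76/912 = 1/12 =0.08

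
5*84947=424735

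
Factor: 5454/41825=2^1*3^3*5^( - 2 ) * 7^(- 1 )*101^1*239^( -1 )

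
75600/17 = 4447 + 1/17= 4447.06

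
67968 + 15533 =83501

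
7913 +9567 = 17480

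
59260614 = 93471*634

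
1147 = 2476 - 1329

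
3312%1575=162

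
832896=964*864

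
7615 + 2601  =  10216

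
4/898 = 2/449 = 0.00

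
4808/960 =601/120 = 5.01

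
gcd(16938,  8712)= 18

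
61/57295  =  61/57295= 0.00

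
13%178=13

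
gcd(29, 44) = 1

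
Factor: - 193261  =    -  193261^1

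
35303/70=504+23/70 = 504.33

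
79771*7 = 558397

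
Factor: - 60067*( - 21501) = 3^2* 7^1* 2389^1*8581^1=1291500567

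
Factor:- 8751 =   -  3^1*2917^1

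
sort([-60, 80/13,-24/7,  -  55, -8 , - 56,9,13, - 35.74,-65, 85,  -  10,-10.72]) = [-65,-60, - 56, -55 , - 35.74, - 10.72, - 10, - 8,-24/7,80/13,  9, 13, 85] 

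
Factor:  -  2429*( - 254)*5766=3557425956=   2^2 *3^1*7^1* 31^2*127^1*347^1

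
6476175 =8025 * 807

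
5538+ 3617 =9155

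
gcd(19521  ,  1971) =27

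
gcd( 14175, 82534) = 1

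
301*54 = 16254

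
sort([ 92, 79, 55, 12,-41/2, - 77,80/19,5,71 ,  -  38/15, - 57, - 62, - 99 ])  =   [ - 99, - 77, - 62, - 57,- 41/2, - 38/15 , 80/19,5, 12,55,  71,79,92 ] 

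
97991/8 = 97991/8 =12248.88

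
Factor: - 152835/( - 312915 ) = 443^1 * 907^( - 1) = 443/907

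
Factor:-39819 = -3^1*13^1*1021^1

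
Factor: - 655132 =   -  2^2*23^1*7121^1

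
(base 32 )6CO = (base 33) 60I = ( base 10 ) 6552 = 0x1998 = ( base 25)AC2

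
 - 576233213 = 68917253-645150466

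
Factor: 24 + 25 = 7^2=49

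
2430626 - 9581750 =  - 7151124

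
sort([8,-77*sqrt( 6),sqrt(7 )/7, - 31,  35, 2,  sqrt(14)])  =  [-77* sqrt (6 ), - 31,  sqrt(7 ) /7,2,sqrt( 14 ),8,35]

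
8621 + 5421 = 14042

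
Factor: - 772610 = - 2^1 * 5^1*77261^1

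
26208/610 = 42 + 294/305 =42.96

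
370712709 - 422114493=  - 51401784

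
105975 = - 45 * ( - 2355)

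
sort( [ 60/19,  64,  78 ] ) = [ 60/19, 64, 78]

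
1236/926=618/463 = 1.33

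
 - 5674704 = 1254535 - 6929239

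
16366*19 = 310954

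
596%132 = 68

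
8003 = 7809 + 194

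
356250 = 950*375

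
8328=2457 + 5871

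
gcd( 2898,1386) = 126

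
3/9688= 3/9688 = 0.00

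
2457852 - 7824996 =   -  5367144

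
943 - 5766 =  - 4823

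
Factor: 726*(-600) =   -  435600=- 2^4*3^2*5^2 *11^2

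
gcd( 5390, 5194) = 98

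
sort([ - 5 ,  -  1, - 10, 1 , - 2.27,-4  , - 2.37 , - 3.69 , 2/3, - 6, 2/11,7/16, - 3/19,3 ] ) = [ - 10,-6, - 5, - 4, - 3.69 ,-2.37 ,-2.27, - 1, - 3/19,2/11, 7/16, 2/3,1, 3 ] 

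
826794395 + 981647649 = 1808442044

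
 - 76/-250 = 38/125  =  0.30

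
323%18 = 17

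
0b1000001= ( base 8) 101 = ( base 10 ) 65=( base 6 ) 145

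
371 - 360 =11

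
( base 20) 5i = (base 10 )118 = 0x76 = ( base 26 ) 4E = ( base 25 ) 4i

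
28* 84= 2352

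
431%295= 136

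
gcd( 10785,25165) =3595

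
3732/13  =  3732/13= 287.08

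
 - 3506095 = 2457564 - 5963659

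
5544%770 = 154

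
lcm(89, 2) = 178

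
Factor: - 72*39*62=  - 2^4 * 3^3*13^1* 31^1=- 174096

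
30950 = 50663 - 19713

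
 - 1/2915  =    -  1/2915 = -0.00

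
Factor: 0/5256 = 0^1 = 0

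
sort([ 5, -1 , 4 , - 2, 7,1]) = [ - 2, - 1,1,4,5,7 ]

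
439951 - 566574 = -126623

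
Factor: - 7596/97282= - 3798/48641 = -2^1*3^2 * 127^( - 1 )*211^1*383^ ( - 1 )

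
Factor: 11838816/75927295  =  2^5  *3^2*5^( - 1)*11^1 * 37^1*79^( -1)*101^1*211^( - 1)*  911^( - 1 )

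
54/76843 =54/76843=0.00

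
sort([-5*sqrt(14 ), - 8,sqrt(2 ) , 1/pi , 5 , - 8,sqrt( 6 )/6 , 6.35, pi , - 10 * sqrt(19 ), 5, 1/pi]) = [-10*sqrt(19),  -  5*sqrt(14), - 8, - 8, 1/pi,1/pi, sqrt( 6)/6 , sqrt(2 ),pi , 5,5,6.35]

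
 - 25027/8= - 25027/8 = -  3128.38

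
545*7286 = 3970870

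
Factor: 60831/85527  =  3^2 * 13^( - 1)*17^ ( - 1)*43^(-1 )*751^1 = 6759/9503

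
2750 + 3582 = 6332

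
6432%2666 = 1100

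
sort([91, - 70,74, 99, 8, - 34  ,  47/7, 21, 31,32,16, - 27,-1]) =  [ -70, - 34, - 27, - 1,  47/7, 8, 16,21, 31, 32, 74,  91, 99] 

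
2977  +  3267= 6244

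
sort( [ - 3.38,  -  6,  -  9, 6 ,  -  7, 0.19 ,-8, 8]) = [  -  9, -8, - 7,-6, - 3.38, 0.19, 6,  8 ] 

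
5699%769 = 316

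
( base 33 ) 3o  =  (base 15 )83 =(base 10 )123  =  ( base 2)1111011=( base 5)443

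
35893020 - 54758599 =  - 18865579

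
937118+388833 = 1325951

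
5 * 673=3365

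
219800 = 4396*50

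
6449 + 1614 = 8063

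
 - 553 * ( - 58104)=32131512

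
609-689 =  - 80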